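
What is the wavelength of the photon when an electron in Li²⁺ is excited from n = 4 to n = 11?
186.689 nm

First, find the transition energy using E_n = -13.6057 Z² / n² eV:
E_4 = -13.6057 × 3² / 4² = -7.6532063 eV
E_11 = -13.6057 × 3² / 11² = -1.0119942 eV

Photon energy: |ΔE| = |E_11 - E_4| = 6.6412121 eV

Convert to wavelength using E = hc/λ with hc = 1239.84 eV·nm:
λ = hc/E = 1239.84 eV·nm / 6.6412121 eV
λ = 186.689 nm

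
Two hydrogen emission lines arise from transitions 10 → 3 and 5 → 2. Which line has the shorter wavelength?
5 → 2

Calculate the energy for each transition:

Transition 10 → 3:
ΔE₁ = |E_3 - E_10| = |-13.6057/3² - (-13.6057/10²)|
ΔE₁ = |-1.51174444 - (-0.13605700)| = 1.37569 eV

Transition 5 → 2:
ΔE₂ = |E_2 - E_5| = |-13.6057/2² - (-13.6057/5²)|
ΔE₂ = |-3.40142500 - (-0.54422800)| = 2.85720 eV

Since 2.85720 eV > 1.37569 eV, the transition 5 → 2 emits the more energetic photon.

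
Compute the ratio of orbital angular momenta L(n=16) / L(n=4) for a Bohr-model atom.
4.000000

In the Bohr model, L_n = nℏ, so the ratio is purely the ratio of quantum numbers:

L_16/L_4 = 16ℏ / 4ℏ = 16/4 = 4.000000

The angular momentum scales linearly with n.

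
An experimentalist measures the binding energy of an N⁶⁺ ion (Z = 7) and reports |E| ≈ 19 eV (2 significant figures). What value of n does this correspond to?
n = 6

The exact energy levels follow E_n = -13.6057 Z² / n² eV with Z = 7.

The measured value (-19 eV) is reported to only 2 significant figures, so we must test candidate n values and see which one matches to that precision.

Candidate energies:
  n = 4:  E = -13.6057 × 7² / 4² = -41.66746 eV
  n = 5:  E = -13.6057 × 7² / 5² = -26.66717 eV
  n = 6:  E = -13.6057 × 7² / 6² = -18.51887 eV  ← matches
  n = 7:  E = -13.6057 × 7² / 7² = -13.60570 eV
  n = 8:  E = -13.6057 × 7² / 8² = -10.41686 eV

Checking against the measurement of -19 eV (2 sig figs), only n = 6 agrees:
E_6 = -18.51887 eV, which rounds to -19 eV ✓

Therefore n = 6.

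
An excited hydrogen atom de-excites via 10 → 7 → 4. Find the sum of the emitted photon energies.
0.7143 eV

The energy levels of hydrogen are E_n = -13.6057 / n² eV.

First transition (10 → 7):
ΔE₁ = |E_7 - E_10|
ΔE₁ = |-0.2776673469 - (-0.1360570000)| = 0.1416103 eV

Second transition (7 → 4):
ΔE₂ = |E_4 - E_7|
ΔE₂ = |-0.8503562500 - (-0.2776673469)| = 0.5726889 eV

Total energy released:
E_total = ΔE₁ + ΔE₂ = 0.1416103 + 0.5726889 = 0.7143 eV

Note: This equals the direct transition 10 → 4: 0.7143 eV ✓
Energy is conserved regardless of the path taken.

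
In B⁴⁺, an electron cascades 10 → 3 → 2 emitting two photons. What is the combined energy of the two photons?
81.634 eV

The energy levels of B⁴⁺ are E_n = -13.6057 × 5² / n² eV.

First transition (10 → 3):
ΔE₁ = |E_3 - E_10|
ΔE₁ = |-37.793611111 - (-3.401425000)| = 34.392186 eV

Second transition (3 → 2):
ΔE₂ = |E_2 - E_3|
ΔE₂ = |-85.035625000 - (-37.793611111)| = 47.242014 eV

Total energy released:
E_total = ΔE₁ + ΔE₂ = 34.392186 + 47.242014 = 81.634 eV

Note: This equals the direct transition 10 → 2: 81.634 eV ✓
Energy is conserved regardless of the path taken.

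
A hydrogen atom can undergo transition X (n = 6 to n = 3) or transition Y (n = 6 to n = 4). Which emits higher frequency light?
6 → 3

Calculate the energy for each transition:

Transition 6 → 3:
ΔE₁ = |E_3 - E_6| = |-13.6057/3² - (-13.6057/6²)|
ΔE₁ = |-1.511744444 - (-0.377936111)| = 1.133808 eV

Transition 6 → 4:
ΔE₂ = |E_4 - E_6| = |-13.6057/4² - (-13.6057/6²)|
ΔE₂ = |-0.850356250 - (-0.377936111)| = 0.472420 eV

Since 1.133808 eV > 0.472420 eV, the transition 6 → 3 emits the more energetic photon.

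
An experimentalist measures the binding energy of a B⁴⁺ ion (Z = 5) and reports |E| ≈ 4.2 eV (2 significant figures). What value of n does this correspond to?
n = 9

The exact energy levels follow E_n = -13.6057 Z² / n² eV with Z = 5.

The measured value (-4.2 eV) is reported to only 2 significant figures, so we must test candidate n values and see which one matches to that precision.

Candidate energies:
  n = 7:  E = -13.6057 × 5² / 7² = -6.94168 eV
  n = 8:  E = -13.6057 × 5² / 8² = -5.31473 eV
  n = 9:  E = -13.6057 × 5² / 9² = -4.19929 eV  ← matches
  n = 10:  E = -13.6057 × 5² / 10² = -3.40143 eV
  n = 11:  E = -13.6057 × 5² / 11² = -2.81110 eV

Checking against the measurement of -4.2 eV (2 sig figs), only n = 9 agrees:
E_9 = -4.19929 eV, which rounds to -4.2 eV ✓

Therefore n = 9.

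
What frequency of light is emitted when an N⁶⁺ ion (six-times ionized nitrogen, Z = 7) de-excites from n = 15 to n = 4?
9.36e+15 Hz

First, find the transition energy:
E_15 = -13.6057 × 7² / 15² = -2.9630191 eV
E_4 = -13.6057 × 7² / 4² = -41.6674563 eV
|ΔE| = |E_4 - E_15| = 38.7044372 eV

Convert to Joules: E = 38.7044372 eV × (1.602177 × 10⁻¹⁹ J/eV) = 6.2011e-18 J

Using E = hf:
f = E/h = 6.2011e-18 J / (6.62607 × 10⁻³⁴ J·s)
f = 9.36e+15 Hz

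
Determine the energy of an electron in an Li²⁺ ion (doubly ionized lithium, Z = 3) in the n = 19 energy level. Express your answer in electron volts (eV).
-0.339200 eV

The energy levels of a hydrogen-like atom are given by:
E_n = -13.6057 Z² / n² eV  (with Z = 3 for Li²⁺)

For n = 19:
E_19 = -13.6057 × 3² / 19²
E_19 = -13.6057 × 9 / 361
E_19 = -0.339200 eV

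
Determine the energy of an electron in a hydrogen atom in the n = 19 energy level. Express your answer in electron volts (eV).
-0.037689 eV

The energy levels of a hydrogen-like atom are given by:
E_n = -13.6057 eV / n²

For n = 19:
E_19 = -13.6057 eV / 19²
E_19 = -13.6057 eV / 361
E_19 = -0.037689 eV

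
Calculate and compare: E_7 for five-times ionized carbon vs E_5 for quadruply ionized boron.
B⁴⁺ at n = 5 (E = -13.61 eV)

Using E_n = -13.6057 Z² / n² eV:

C⁵⁺ (Z = 6) at n = 7:
E = -13.6057 × 6² / 7² = -13.6057 × 36 / 49 = -9.99602 eV

B⁴⁺ (Z = 5) at n = 5:
E = -13.6057 × 5² / 5² = -13.6057 × 25 / 25 = -13.60570 eV

Since -13.60570 eV < -9.99602 eV,
B⁴⁺ at n = 5 is more tightly bound (requires more energy to ionize).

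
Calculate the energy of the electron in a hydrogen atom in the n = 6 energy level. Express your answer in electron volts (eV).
-0.377936 eV

The energy levels of a hydrogen-like atom are given by:
E_n = -13.6057 eV / n²

For n = 6:
E_6 = -13.6057 eV / 6²
E_6 = -13.6057 eV / 36
E_6 = -0.377936 eV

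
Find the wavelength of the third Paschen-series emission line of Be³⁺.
68.344885 nm

The lines of a series are numbered from the longest wavelength (smallest ΔE) outward; the third line is the transition from n = n_f + 3 to n_f.
The Paschen series has all transitions ending at n_f = 3.

For Be³⁺ (Z = 4), the third line (γ-line) is the jump from n = 6 to n = 3:
E_6 = -13.6057 × 4² / 6² = -6.04697778 eV
E_3 = -13.6057 × 4² / 3² = -24.18791111 eV
ΔE = E_6 - E_3 = 18.14093333 eV

λ = hc/E = 1239.84 eV·nm / 18.14093333 eV
λ = 68.344885 nm

This is the γ-line of the Paschen series in Be³⁺.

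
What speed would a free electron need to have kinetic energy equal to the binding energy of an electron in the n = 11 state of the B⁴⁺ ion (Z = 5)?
9.94406e+05 m/s (or 0.332% of c)

The binding energy at n = 11 for B⁴⁺ is:
E_11 = -13.6057 × 5²/11² = -2.81109504 eV
|E_11| = 2.81109504 eV

Convert to Joules:
KE = 2.81109504 eV × (1.602177 × 10⁻¹⁹ J/eV) = 4.5038718e-19 J

Using KE = ½mv²:
v = √(2·KE/m_e)
v = √(2 × 4.5038718e-19 J / 9.10938 × 10⁻³¹ kg)
v = 9.94406e+05 m/s

This is approximately 0.332% the speed of light.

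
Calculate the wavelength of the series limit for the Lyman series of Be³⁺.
5.69541 nm

The series limit corresponds to the transition from n = ∞ to n = 1.
This is the highest energy (shortest wavelength) transition in the Lyman series.

E_∞ = 0 eV
E_1 = -13.6057 × 4² / 1² = -217.6912000 eV

Energy at series limit:
ΔE = E_∞ - E_1 = 0 - (-217.6912000) = 217.6912000 eV
λ = hc/E = 1239.84 eV·nm / 217.6912000 eV = 5.69541 nm

This energy equals the ionization energy from the n = 1 state of Be³⁺.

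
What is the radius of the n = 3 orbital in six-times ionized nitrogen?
0.0680 nm (or 0.6804 Å)

The Bohr radius formula is:
r_n = n² a₀ / Z

where a₀ = 0.0529177 nm is the Bohr radius.

For N⁶⁺ (Z = 7) at n = 3:
r_3 = 3² × 0.0529177 nm / 7
r_3 = 9 × 0.0529177 nm / 7
r_3 = 0.47626 nm / 7
r_3 = 0.0680 nm

The electron orbits at approximately 0.0680 nm from the nucleus.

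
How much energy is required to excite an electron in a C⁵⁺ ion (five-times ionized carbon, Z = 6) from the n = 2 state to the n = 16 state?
120.54 eV

The energy levels of a hydrogen-like atom are E_n = -13.6057 Z² eV / n².

Energy at n = 2: E_2 = -13.6057 × 6² / 2² = -122.45130 eV
Energy at n = 16: E_16 = -13.6057 × 6² / 16² = -1.91330 eV

The excitation energy is the difference:
ΔE = E_16 - E_2
ΔE = -1.91330 - (-122.45130)
ΔE = 120.54 eV

Since this is positive, energy must be absorbed (photon absorption).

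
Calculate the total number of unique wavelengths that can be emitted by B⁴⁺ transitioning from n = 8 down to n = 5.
6

The electron can occupy levels n = 5, 6, ..., 8 during de-excitation — that is m = 8 - 5 + 1 = 4 distinct levels.

The number of distinct spectral lines equals the number of ways to choose 2 of these m levels (each pair gives one possible emission transition):

Number of lines = m(m-1)/2 = 4×3/2 = 6

These correspond to all possible transitions between the 4 levels:
8 → 7, 8 → 6, 8 → 5, 7 → 6, 7 → 5, 6 → 5

Each transition produces a photon with a unique energy (and thus wavelength). This count does not depend on Z.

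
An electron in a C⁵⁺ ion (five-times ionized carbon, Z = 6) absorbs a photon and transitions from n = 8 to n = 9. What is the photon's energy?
1.606228 eV

The energy levels of a hydrogen-like atom are E_n = -13.6057 Z² eV / n².

Energy at n = 8: E_8 = -13.6057 × 6² / 8² = -7.653206250 eV
Energy at n = 9: E_9 = -13.6057 × 6² / 9² = -6.046977778 eV

The excitation energy is the difference:
ΔE = E_9 - E_8
ΔE = -6.046977778 - (-7.653206250)
ΔE = 1.606228 eV

Since this is positive, energy must be absorbed (photon absorption).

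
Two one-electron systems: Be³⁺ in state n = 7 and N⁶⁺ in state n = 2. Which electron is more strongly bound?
N⁶⁺ at n = 2 (E = -166.669825 eV)

Using E_n = -13.6057 Z² / n² eV:

Be³⁺ (Z = 4) at n = 7:
E = -13.6057 × 4² / 7² = -13.6057 × 16 / 49 = -4.442677551 eV

N⁶⁺ (Z = 7) at n = 2:
E = -13.6057 × 7² / 2² = -13.6057 × 49 / 4 = -166.669825000 eV

Since -166.669825000 eV < -4.442677551 eV,
N⁶⁺ at n = 2 is more tightly bound (requires more energy to ionize).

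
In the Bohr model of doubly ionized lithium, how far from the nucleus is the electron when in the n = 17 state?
5.0977 nm (or 50.9774 Å)

The Bohr radius formula is:
r_n = n² a₀ / Z

where a₀ = 0.0529177 nm is the Bohr radius.

For Li²⁺ (Z = 3) at n = 17:
r_17 = 17² × 0.0529177 nm / 3
r_17 = 289 × 0.0529177 nm / 3
r_17 = 15.29322 nm / 3
r_17 = 5.0977 nm

The electron orbits at approximately 5.0977 nm from the nucleus.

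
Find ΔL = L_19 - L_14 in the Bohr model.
5.27286e-34 J·s (or 5ℏ)

In the Bohr model, L_n = nℏ where ℏ = 1.0545718e-34 J·s.

L_19 = 19ℏ = 2.0036864e-33 J·s
L_14 = 14ℏ = 1.4764005e-33 J·s

ΔL = L_19 - L_14 = (19 - 14)ℏ = 5ℏ
ΔL = 5 × 1.0545718e-34 J·s = 5.27286e-34 J·s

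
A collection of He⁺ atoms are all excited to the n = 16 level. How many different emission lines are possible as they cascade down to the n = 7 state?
45

The electron can occupy levels n = 7, 8, ..., 16 during de-excitation — that is m = 16 - 7 + 1 = 10 distinct levels.

The number of distinct spectral lines equals the number of ways to choose 2 of these m levels (each pair gives one possible emission transition):

Number of lines = m(m-1)/2 = 10×9/2 = 45

These correspond to all possible transitions between the 10 levels:
16 → 15, 16 → 14, 16 → 13, 16 → 12, 16 → 11, 16 → 10, 16 → 9, 16 → 8...

Each transition produces a photon with a unique energy (and thus wavelength). This count does not depend on Z.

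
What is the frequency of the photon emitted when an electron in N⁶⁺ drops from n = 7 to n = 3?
1.462e+16 Hz

First, find the transition energy:
E_7 = -13.6057 × 7² / 7² = -13.60570 eV
E_3 = -13.6057 × 7² / 3² = -74.07548 eV
|ΔE| = |E_3 - E_7| = 60.46978 eV

Convert to Joules: E = 60.46978 eV × (1.602177 × 10⁻¹⁹ J/eV) = 9.68833e-18 J

Using E = hf:
f = E/h = 9.68833e-18 J / (6.62607 × 10⁻³⁴ J·s)
f = 1.462e+16 Hz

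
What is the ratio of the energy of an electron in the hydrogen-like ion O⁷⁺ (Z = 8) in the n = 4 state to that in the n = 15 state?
14.0625

Using E_n = -13.6057 Z² / n² eV with Z = 8:

E_4 = -13.6057 × 8² / 4² = -870.7648 / 16 = -54.42280000 eV
E_15 = -13.6057 × 8² / 15² = -870.7648 / 225 = -3.87006578 eV

The ratio is:
E_4/E_15 = (-54.42280000) / (-3.87006578)
E_4/E_15 = (-870.7648/16) / (-870.7648/225)
E_4/E_15 = 225/16
E_4/E_15 = 14.0625
(Note: the Z² factors cancel in the ratio.)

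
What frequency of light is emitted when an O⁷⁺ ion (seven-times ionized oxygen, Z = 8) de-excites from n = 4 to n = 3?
1.02e+16 Hz

First, find the transition energy:
E_4 = -13.6057 × 8² / 4² = -54.4228 eV
E_3 = -13.6057 × 8² / 3² = -96.7516 eV
|ΔE| = |E_3 - E_4| = 42.3288 eV

Convert to Joules: E = 42.3288 eV × (1.602177 × 10⁻¹⁹ J/eV) = 6.7818e-18 J

Using E = hf:
f = E/h = 6.7818e-18 J / (6.62607 × 10⁻³⁴ J·s)
f = 1.02e+16 Hz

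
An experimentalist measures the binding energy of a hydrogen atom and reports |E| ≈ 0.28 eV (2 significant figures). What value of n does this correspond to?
n = 7

The exact energy levels follow E_n = -13.6057 eV / n².

The measured value (-0.28 eV) is reported to only 2 significant figures, so we must test candidate n values and see which one matches to that precision.

Candidate energies:
  n = 5:  E = -13.6057/5² = -0.54423 eV
  n = 6:  E = -13.6057/6² = -0.37794 eV
  n = 7:  E = -13.6057/7² = -0.27767 eV  ← matches
  n = 8:  E = -13.6057/8² = -0.21259 eV
  n = 9:  E = -13.6057/9² = -0.16797 eV

Checking against the measurement of -0.28 eV (2 sig figs), only n = 7 agrees:
E_7 = -0.27767 eV, which rounds to -0.28 eV ✓

Therefore n = 7.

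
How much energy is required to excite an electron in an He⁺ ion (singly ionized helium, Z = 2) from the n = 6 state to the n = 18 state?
1.344 eV

The energy levels of a hydrogen-like atom are E_n = -13.6057 Z² eV / n².

Energy at n = 6: E_6 = -13.6057 × 2² / 6² = -1.511744 eV
Energy at n = 18: E_18 = -13.6057 × 2² / 18² = -0.167972 eV

The excitation energy is the difference:
ΔE = E_18 - E_6
ΔE = -0.167972 - (-1.511744)
ΔE = 1.344 eV

Since this is positive, energy must be absorbed (photon absorption).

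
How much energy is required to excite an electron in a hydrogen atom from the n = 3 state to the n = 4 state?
0.661 eV

The energy levels of a hydrogen-like atom are E_n = -13.6057 eV / n².

Energy at n = 3: E_3 = -13.6057 / 3² = -1.511744 eV
Energy at n = 4: E_4 = -13.6057 / 4² = -0.850356 eV

The excitation energy is the difference:
ΔE = E_4 - E_3
ΔE = -0.850356 - (-1.511744)
ΔE = 0.661 eV

Since this is positive, energy must be absorbed (photon absorption).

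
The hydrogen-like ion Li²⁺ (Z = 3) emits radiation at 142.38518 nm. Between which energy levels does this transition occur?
n = 5 → n = 3

First, find the photon energy from the wavelength (hc = 1239.84 eV·nm):
E = hc/λ = 1239.84 eV·nm / 142.38518 nm = 8.7076478 eV

The energy levels of Li²⁺ satisfy E_n = -13.6057 × 3² / n² eV, so an emission n_i → n_f releases
ΔE = 13.6057 × 3² × (1/n_f² − 1/n_i²) eV.

Setting ΔE equal to the photon energy:
1/n_f² − 1/n_i² = 8.7076478 / (13.6057 × 3²) = 0.071111109

Since 1/n_i² must be positive, we need 1/n_f² > 0.071111109, i.e. n_f ≤ 3. For each allowed n_f, solve n_i = (1/n_f² − 0.071111109)^(−1/2) and check whether it is a whole number:
  n_f = 1: 1/n_i² = 1.000000000 − 0.071111109 = 0.928888891 → n_i = 1.038  (not an integer) ✗
  n_f = 2: 1/n_i² = 0.250000000 − 0.071111109 = 0.178888891 → n_i = 2.364  (not an integer) ✗
  n_f = 3: 1/n_i² = 0.111111111 − 0.071111109 = 0.040000002 → n_i = 5.000  → integer, n_i = 5 ✓

Only n_f = 3 gives an integer upper level, n_i = 5.

The transition is from n = 5 to n = 3 (emission).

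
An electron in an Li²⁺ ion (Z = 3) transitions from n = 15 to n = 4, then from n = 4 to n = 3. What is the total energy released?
13.061 eV

The energy levels of Li²⁺ are E_n = -13.6057 × 3² / n² eV.

First transition (15 → 4):
ΔE₁ = |E_4 - E_15|
ΔE₁ = |-7.653206250 - (-0.544228000)| = 7.108978 eV

Second transition (4 → 3):
ΔE₂ = |E_3 - E_4|
ΔE₂ = |-13.605700000 - (-7.653206250)| = 5.952494 eV

Total energy released:
E_total = ΔE₁ + ΔE₂ = 7.108978 + 5.952494 = 13.061 eV

Note: This equals the direct transition 15 → 3: 13.061 eV ✓
Energy is conserved regardless of the path taken.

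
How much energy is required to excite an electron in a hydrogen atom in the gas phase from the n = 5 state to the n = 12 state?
0.4497 eV

The energy levels of a hydrogen-like atom are E_n = -13.6057 eV / n².

Energy at n = 5: E_5 = -13.6057 / 5² = -0.5442280 eV
Energy at n = 12: E_12 = -13.6057 / 12² = -0.0944840 eV

The excitation energy is the difference:
ΔE = E_12 - E_5
ΔE = -0.0944840 - (-0.5442280)
ΔE = 0.4497 eV

Since this is positive, energy must be absorbed (photon absorption).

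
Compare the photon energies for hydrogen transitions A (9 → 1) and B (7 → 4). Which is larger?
9 → 1

Calculate the energy for each transition:

Transition 9 → 1:
ΔE₁ = |E_1 - E_9| = |-13.6057/1² - (-13.6057/9²)|
ΔE₁ = |-13.605700000000 - (-0.167971604938)| = 13.437728395 eV

Transition 7 → 4:
ΔE₂ = |E_4 - E_7| = |-13.6057/4² - (-13.6057/7²)|
ΔE₂ = |-0.850356250000 - (-0.277667346939)| = 0.572688903 eV

Since 13.437728395 eV > 0.572688903 eV, the transition 9 → 1 emits the more energetic photon.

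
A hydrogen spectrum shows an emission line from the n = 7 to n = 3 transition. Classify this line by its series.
Paschen series

The spectral series in hydrogen are named based on the final (lower) energy level:
- Lyman series: n_final = 1 (ultraviolet)
- Balmer series: n_final = 2 (visible/near-UV)
- Paschen series: n_final = 3 (infrared)
- Brackett series: n_final = 4 (infrared)
- Pfund series: n_final = 5 (far infrared)

Since this transition ends at n = 3, it belongs to the Paschen series.

For reference, this 7 → 3 line has photon energy
ΔE = 13.6057 eV × (1/3² - 1/7²) = 1.2340771 eV,
corresponding to wavelength λ = hc/ΔE = 1239.84 eV·nm / 1.2340771 eV = 1004.67 nm in the infrared region.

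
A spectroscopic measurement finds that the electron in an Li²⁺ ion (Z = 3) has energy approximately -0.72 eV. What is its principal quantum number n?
n = 13

The exact energy levels follow E_n = -13.6057 Z² / n² eV with Z = 3.

The measured value (-0.72 eV) is reported to only 2 significant figures, so we must test candidate n values and see which one matches to that precision.

Candidate energies:
  n = 11:  E = -13.6057 × 3² / 11² = -1.01199 eV
  n = 12:  E = -13.6057 × 3² / 12² = -0.85036 eV
  n = 13:  E = -13.6057 × 3² / 13² = -0.72456 eV  ← matches
  n = 14:  E = -13.6057 × 3² / 14² = -0.62475 eV
  n = 15:  E = -13.6057 × 3² / 15² = -0.54423 eV

Checking against the measurement of -0.72 eV (2 sig figs), only n = 13 agrees:
E_13 = -0.72456 eV, which rounds to -0.72 eV ✓

Therefore n = 13.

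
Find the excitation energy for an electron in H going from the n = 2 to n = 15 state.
3.341 eV

The energy levels of a hydrogen-like atom are E_n = -13.6057 eV / n².

Energy at n = 2: E_2 = -13.6057 / 2² = -3.401425 eV
Energy at n = 15: E_15 = -13.6057 / 15² = -0.060470 eV

The excitation energy is the difference:
ΔE = E_15 - E_2
ΔE = -0.060470 - (-3.401425)
ΔE = 3.341 eV

Since this is positive, energy must be absorbed (photon absorption).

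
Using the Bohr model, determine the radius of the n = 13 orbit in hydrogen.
8.943095 nm (or 89.430948 Å)

The Bohr radius formula is:
r_n = n² a₀ / Z

where a₀ = 0.052917721 nm is the Bohr radius.

For H (Z = 1) at n = 13:
r_13 = 13² × 0.052917721 nm / 1
r_13 = 169 × 0.052917721 nm / 1
r_13 = 8.9430948 nm / 1
r_13 = 8.943095 nm

The electron orbits at approximately 8.943095 nm from the nucleus.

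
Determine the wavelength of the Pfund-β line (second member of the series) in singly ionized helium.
1162.81228 nm

The lines of a series are numbered from the longest wavelength (smallest ΔE) outward; the second line is the transition from n = n_f + 2 to n_f.
The Pfund series has all transitions ending at n_f = 5.

For He⁺ (Z = 2), the second line (β-line) is the jump from n = 7 to n = 5:
E_7 = -13.6057 × 2² / 7² = -1.1106693878 eV
E_5 = -13.6057 × 2² / 5² = -2.1769120000 eV
ΔE = E_7 - E_5 = 1.0662426122 eV

λ = hc/E = 1239.84 eV·nm / 1.0662426122 eV
λ = 1162.81228 nm

This is the β-line of the Pfund series in He⁺.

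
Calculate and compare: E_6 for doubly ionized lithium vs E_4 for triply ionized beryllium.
Be³⁺ at n = 4 (E = -13.60570 eV)

Using E_n = -13.6057 Z² / n² eV:

Li²⁺ (Z = 3) at n = 6:
E = -13.6057 × 3² / 6² = -13.6057 × 9 / 36 = -3.40142500 eV

Be³⁺ (Z = 4) at n = 4:
E = -13.6057 × 4² / 4² = -13.6057 × 16 / 16 = -13.60570000 eV

Since -13.60570000 eV < -3.40142500 eV,
Be³⁺ at n = 4 is more tightly bound (requires more energy to ionize).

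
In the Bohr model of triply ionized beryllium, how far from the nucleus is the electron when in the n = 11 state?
1.6008 nm (or 16.0076 Å)

The Bohr radius formula is:
r_n = n² a₀ / Z

where a₀ = 0.0529177 nm is the Bohr radius.

For Be³⁺ (Z = 4) at n = 11:
r_11 = 11² × 0.0529177 nm / 4
r_11 = 121 × 0.0529177 nm / 4
r_11 = 6.40304 nm / 4
r_11 = 1.6008 nm

The electron orbits at approximately 1.6008 nm from the nucleus.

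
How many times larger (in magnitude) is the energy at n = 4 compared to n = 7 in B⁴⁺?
3.06250

Using E_n = -13.6057 Z² / n² eV with Z = 5:

E_4 = -13.6057 × 5² / 4² = -340.1425 / 16 = -21.25890625000 eV
E_7 = -13.6057 × 5² / 7² = -340.1425 / 49 = -6.94168367347 eV

The ratio is:
E_4/E_7 = (-21.25890625000) / (-6.94168367347)
E_4/E_7 = (-340.1425/16) / (-340.1425/49)
E_4/E_7 = 49/16
E_4/E_7 = 3.06250
(Note: the Z² factors cancel in the ratio.)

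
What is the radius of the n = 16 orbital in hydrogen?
13.5469 nm (or 135.4693 Å)

The Bohr radius formula is:
r_n = n² a₀ / Z

where a₀ = 0.0529177 nm is the Bohr radius.

For H (Z = 1) at n = 16:
r_16 = 16² × 0.0529177 nm / 1
r_16 = 256 × 0.0529177 nm / 1
r_16 = 13.54693 nm / 1
r_16 = 13.5469 nm

The electron orbits at approximately 13.5469 nm from the nucleus.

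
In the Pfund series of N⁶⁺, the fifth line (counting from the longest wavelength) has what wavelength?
61.99 nm

The lines of a series are numbered from the longest wavelength (smallest ΔE) outward; the fifth line is the transition from n = n_f + 5 to n_f.
The Pfund series has all transitions ending at n_f = 5.

For N⁶⁺ (Z = 7), the fifth line (ε-line) is the jump from n = 10 to n = 5:
E_10 = -13.6057 × 7² / 10² = -6.6668 eV
E_5 = -13.6057 × 7² / 5² = -26.6672 eV
ΔE = E_10 - E_5 = 20.0004 eV

λ = hc/E = 1239.84 eV·nm / 20.0004 eV
λ = 61.99 nm

This is the ε-line of the Pfund series in N⁶⁺.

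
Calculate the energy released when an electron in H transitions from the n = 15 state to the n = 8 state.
0.152119 eV

The energy levels are E_n = -13.6057 eV / n².

Energy at n = 15: E_15 = -13.6057 / 15² = -0.060469778 eV
Energy at n = 8: E_8 = -13.6057 / 8² = -0.212589063 eV

For emission (electron falling to lower state), the photon energy is:
E_photon = E_15 - E_8 = |-0.060469778 - (-0.212589063)|
E_photon = 0.152119 eV

This energy is carried away by the emitted photon.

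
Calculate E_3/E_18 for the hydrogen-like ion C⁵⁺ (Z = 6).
36.00000

Using E_n = -13.6057 Z² / n² eV with Z = 6:

E_3 = -13.6057 × 6² / 3² = -489.8052 / 9 = -54.42280000000 eV
E_18 = -13.6057 × 6² / 18² = -489.8052 / 324 = -1.51174444444 eV

The ratio is:
E_3/E_18 = (-54.42280000000) / (-1.51174444444)
E_3/E_18 = (-489.8052/9) / (-489.8052/324)
E_3/E_18 = 324/9
E_3/E_18 = 36.00000
(Note: the Z² factors cancel in the ratio.)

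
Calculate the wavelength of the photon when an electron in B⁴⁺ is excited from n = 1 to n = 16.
3.659 nm

First, find the transition energy using E_n = -13.6057 Z² / n² eV:
E_1 = -13.6057 × 5² / 1² = -340.14250 eV
E_16 = -13.6057 × 5² / 16² = -1.32868 eV

Photon energy: |ΔE| = |E_16 - E_1| = 338.81382 eV

Convert to wavelength using E = hc/λ with hc = 1239.84 eV·nm:
λ = hc/E = 1239.84 eV·nm / 338.81382 eV
λ = 3.659 nm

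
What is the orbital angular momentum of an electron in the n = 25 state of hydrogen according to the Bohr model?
2.63643e-33 J·s (or 25ℏ)

In the Bohr model, angular momentum is quantized:
L = nℏ

where ℏ = h/(2π) = 1.0545718e-34 J·s

For n = 25:
L = 25 × 1.0545718e-34 J·s
L = 2.63643e-33 J·s

This can also be written as L = 25ℏ.
The angular momentum is an integer multiple of the reduced Planck constant.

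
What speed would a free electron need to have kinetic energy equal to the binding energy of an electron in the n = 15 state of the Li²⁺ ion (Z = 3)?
4.37539e+05 m/s (or 0.15% of c)

The binding energy at n = 15 for Li²⁺ is:
E_15 = -13.6057 × 3²/15² = -0.544228000 eV
|E_15| = 0.544228000 eV

Convert to Joules:
KE = 0.544228000 eV × (1.602177 × 10⁻¹⁹ J/eV) = 8.7194958e-20 J

Using KE = ½mv²:
v = √(2·KE/m_e)
v = √(2 × 8.7194958e-20 J / 9.10938 × 10⁻³¹ kg)
v = 4.37539e+05 m/s

This is approximately 0.15% the speed of light.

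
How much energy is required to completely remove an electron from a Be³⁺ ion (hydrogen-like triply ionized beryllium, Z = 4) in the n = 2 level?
54.4228 eV

The ionization energy is the energy needed to remove the electron completely (n → ∞).

For a hydrogen-like ion with Z = 4, E_n = -13.6057 Z² / n² eV.

At n = 2: E_2 = -13.6057 × 4² / 2² = -54.4228000 eV
At n = ∞: E_∞ = 0 eV

Ionization energy = E_∞ - E_2 = 0 - (-54.4228000) = 54.4228000 eV
Ionization energy ≈ 54.4228 eV

This is also called the binding energy of the electron in state n = 2.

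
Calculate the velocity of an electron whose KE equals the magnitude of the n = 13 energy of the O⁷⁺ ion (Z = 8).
1.3463e+06 m/s (or 0.449% of c)

The binding energy at n = 13 for O⁷⁺ is:
E_13 = -13.6057 × 8²/13² = -5.1524544 eV
|E_13| = 5.1524544 eV

Convert to Joules:
KE = 5.1524544 eV × (1.602177 × 10⁻¹⁹ J/eV) = 8.255144e-19 J

Using KE = ½mv²:
v = √(2·KE/m_e)
v = √(2 × 8.255144e-19 J / 9.10938 × 10⁻³¹ kg)
v = 1.3463e+06 m/s

This is approximately 0.449% the speed of light.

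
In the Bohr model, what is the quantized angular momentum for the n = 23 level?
2.426e-33 J·s (or 23ℏ)

In the Bohr model, angular momentum is quantized:
L = nℏ

where ℏ = h/(2π) = 1.05457e-34 J·s

For n = 23:
L = 23 × 1.05457e-34 J·s
L = 2.426e-33 J·s

This can also be written as L = 23ℏ.
The angular momentum is an integer multiple of the reduced Planck constant.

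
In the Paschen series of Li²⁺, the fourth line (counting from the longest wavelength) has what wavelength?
111.63 nm

The lines of a series are numbered from the longest wavelength (smallest ΔE) outward; the fourth line is the transition from n = n_f + 4 to n_f.
The Paschen series has all transitions ending at n_f = 3.

For Li²⁺ (Z = 3), the fourth line (δ-line) is the jump from n = 7 to n = 3:
E_7 = -13.6057 × 3² / 7² = -2.49901 eV
E_3 = -13.6057 × 3² / 3² = -13.60570 eV
ΔE = E_7 - E_3 = 11.10669 eV

λ = hc/E = 1239.84 eV·nm / 11.10669 eV
λ = 111.63 nm

This is the δ-line of the Paschen series in Li²⁺.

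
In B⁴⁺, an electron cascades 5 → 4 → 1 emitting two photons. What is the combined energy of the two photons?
326.5368 eV

The energy levels of B⁴⁺ are E_n = -13.6057 × 5² / n² eV.

First transition (5 → 4):
ΔE₁ = |E_4 - E_5|
ΔE₁ = |-21.2589062500 - (-13.6057000000)| = 7.6532063 eV

Second transition (4 → 1):
ΔE₂ = |E_1 - E_4|
ΔE₂ = |-340.1425000000 - (-21.2589062500)| = 318.8835938 eV

Total energy released:
E_total = ΔE₁ + ΔE₂ = 7.6532063 + 318.8835938 = 326.5368 eV

Note: This equals the direct transition 5 → 1: 326.5368 eV ✓
Energy is conserved regardless of the path taken.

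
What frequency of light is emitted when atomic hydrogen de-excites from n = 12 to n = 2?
7.996e+14 Hz

First, find the transition energy:
E_12 = -13.6057 / 12² = -0.0944840 eV
E_2 = -13.6057 / 2² = -3.4014250 eV
|ΔE| = |E_2 - E_12| = 3.3069410 eV

Convert to Joules: E = 3.3069410 eV × (1.602177 × 10⁻¹⁹ J/eV) = 5.29830e-19 J

Using E = hf:
f = E/h = 5.29830e-19 J / (6.62607 × 10⁻³⁴ J·s)
f = 7.996e+14 Hz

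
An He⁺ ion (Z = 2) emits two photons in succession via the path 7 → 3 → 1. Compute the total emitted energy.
53.312 eV

The energy levels of He⁺ are E_n = -13.6057 × 2² / n² eV.

First transition (7 → 3):
ΔE₁ = |E_3 - E_7|
ΔE₁ = |-6.046977778 - (-1.110669388)| = 4.936308 eV

Second transition (3 → 1):
ΔE₂ = |E_1 - E_3|
ΔE₂ = |-54.422800000 - (-6.046977778)| = 48.375822 eV

Total energy released:
E_total = ΔE₁ + ΔE₂ = 4.936308 + 48.375822 = 53.312 eV

Note: This equals the direct transition 7 → 1: 53.312 eV ✓
Energy is conserved regardless of the path taken.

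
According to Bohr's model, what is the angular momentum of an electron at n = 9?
9.491e-34 J·s (or 9ℏ)

In the Bohr model, angular momentum is quantized:
L = nℏ

where ℏ = h/(2π) = 1.05457e-34 J·s

For n = 9:
L = 9 × 1.05457e-34 J·s
L = 9.491e-34 J·s

This can also be written as L = 9ℏ.
The angular momentum is an integer multiple of the reduced Planck constant.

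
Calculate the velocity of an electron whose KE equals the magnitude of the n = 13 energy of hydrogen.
1.6828e+05 m/s (or 0.05613% of c)

The binding energy at n = 13 for hydrogen is:
E_13 = -13.6057/13² = -0.080507101 eV
|E_13| = 0.080507101 eV

Convert to Joules:
KE = 0.080507101 eV × (1.602177 × 10⁻¹⁹ J/eV) = 1.289866e-20 J

Using KE = ½mv²:
v = √(2·KE/m_e)
v = √(2 × 1.289866e-20 J / 9.10938 × 10⁻³¹ kg)
v = 1.6828e+05 m/s

This is approximately 0.05613% the speed of light.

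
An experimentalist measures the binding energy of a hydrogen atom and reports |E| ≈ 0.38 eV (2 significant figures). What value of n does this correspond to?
n = 6

The exact energy levels follow E_n = -13.6057 eV / n².

The measured value (-0.38 eV) is reported to only 2 significant figures, so we must test candidate n values and see which one matches to that precision.

Candidate energies:
  n = 4:  E = -13.6057/4² = -0.850356 eV
  n = 5:  E = -13.6057/5² = -0.544228 eV
  n = 6:  E = -13.6057/6² = -0.377936 eV  ← matches
  n = 7:  E = -13.6057/7² = -0.277667 eV
  n = 8:  E = -13.6057/8² = -0.212589 eV

Checking against the measurement of -0.38 eV (2 sig figs), only n = 6 agrees:
E_6 = -0.377936 eV, which rounds to -0.38 eV ✓

Therefore n = 6.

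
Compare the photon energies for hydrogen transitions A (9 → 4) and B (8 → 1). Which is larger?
8 → 1

Calculate the energy for each transition:

Transition 9 → 4:
ΔE₁ = |E_4 - E_9| = |-13.6057/4² - (-13.6057/9²)|
ΔE₁ = |-0.850356250000 - (-0.167971604938)| = 0.682384645 eV

Transition 8 → 1:
ΔE₂ = |E_1 - E_8| = |-13.6057/1² - (-13.6057/8²)|
ΔE₂ = |-13.605700000000 - (-0.212589062500)| = 13.393110938 eV

Since 13.393110938 eV > 0.682384645 eV, the transition 8 → 1 emits the more energetic photon.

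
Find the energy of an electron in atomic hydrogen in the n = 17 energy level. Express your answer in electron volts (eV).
-0.0471 eV

The energy levels of a hydrogen-like atom are given by:
E_n = -13.6057 eV / n²

For n = 17:
E_17 = -13.6057 eV / 17²
E_17 = -13.6057 eV / 289
E_17 = -0.0471 eV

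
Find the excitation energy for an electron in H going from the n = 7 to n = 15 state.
0.22 eV

The energy levels of a hydrogen-like atom are E_n = -13.6057 eV / n².

Energy at n = 7: E_7 = -13.6057 / 7² = -0.27767 eV
Energy at n = 15: E_15 = -13.6057 / 15² = -0.06047 eV

The excitation energy is the difference:
ΔE = E_15 - E_7
ΔE = -0.06047 - (-0.27767)
ΔE = 0.22 eV

Since this is positive, energy must be absorbed (photon absorption).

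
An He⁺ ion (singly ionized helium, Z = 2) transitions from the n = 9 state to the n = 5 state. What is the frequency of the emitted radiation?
3.639e+14 Hz

First, find the transition energy:
E_9 = -13.6057 × 2² / 9² = -0.671886 eV
E_5 = -13.6057 × 2² / 5² = -2.176912 eV
|ΔE| = |E_5 - E_9| = 1.505026 eV

Convert to Joules: E = 1.505026 eV × (1.602177 × 10⁻¹⁹ J/eV) = 2.41132e-19 J

Using E = hf:
f = E/h = 2.41132e-19 J / (6.62607 × 10⁻³⁴ J·s)
f = 3.639e+14 Hz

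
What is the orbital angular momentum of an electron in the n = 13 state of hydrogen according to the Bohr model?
1.37e-33 J·s (or 13ℏ)

In the Bohr model, angular momentum is quantized:
L = nℏ

where ℏ = h/(2π) = 1.0546e-34 J·s

For n = 13:
L = 13 × 1.0546e-34 J·s
L = 1.37e-33 J·s

This can also be written as L = 13ℏ.
The angular momentum is an integer multiple of the reduced Planck constant.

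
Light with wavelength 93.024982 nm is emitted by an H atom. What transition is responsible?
n = 7 → n = 1

First, find the photon energy from the wavelength (hc = 1239.84 eV·nm):
E = hc/λ = 1239.84 eV·nm / 93.024982 nm = 13.328033 eV

The energy levels of hydrogen satisfy E_n = -13.6057 / n² eV, so an emission n_i → n_f releases
ΔE = 13.6057 × (1/n_f² − 1/n_i²) eV.

Setting ΔE equal to the photon energy:
1/n_f² − 1/n_i² = 13.328033 / 13.6057 = 0.97959186

Since 1/n_i² must be positive, we need 1/n_f² > 0.97959186, i.e. n_f ≤ 1. For each allowed n_f, solve n_i = (1/n_f² − 0.97959186)^(−1/2) and check whether it is a whole number:
  n_f = 1: 1/n_i² = 1.00000000 − 0.97959186 = 0.02040814 → n_i = 7.000  → integer, n_i = 7 ✓

Only n_f = 1 gives an integer upper level, n_i = 7.

The transition is from n = 7 to n = 1 (emission).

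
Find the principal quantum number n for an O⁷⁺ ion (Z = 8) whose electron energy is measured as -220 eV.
n = 2

The exact energy levels follow E_n = -13.6057 Z² / n² eV with Z = 8.

The measured value (-220 eV) is reported to only 2 significant figures, so we must test candidate n values and see which one matches to that precision.

Candidate energies:
  n = 1:  E = -13.6057 × 8² / 1² = -870.76480 eV
  n = 2:  E = -13.6057 × 8² / 2² = -217.69120 eV  ← matches
  n = 3:  E = -13.6057 × 8² / 3² = -96.75164 eV
  n = 4:  E = -13.6057 × 8² / 4² = -54.42280 eV

Checking against the measurement of -220 eV (2 sig figs), only n = 2 agrees:
E_2 = -217.69120 eV, which rounds to -220 eV ✓

Therefore n = 2.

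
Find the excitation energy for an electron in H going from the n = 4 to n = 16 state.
0.797209 eV

The energy levels of a hydrogen-like atom are E_n = -13.6057 eV / n².

Energy at n = 4: E_4 = -13.6057 / 4² = -0.850356250 eV
Energy at n = 16: E_16 = -13.6057 / 16² = -0.053147266 eV

The excitation energy is the difference:
ΔE = E_16 - E_4
ΔE = -0.053147266 - (-0.850356250)
ΔE = 0.797209 eV

Since this is positive, energy must be absorbed (photon absorption).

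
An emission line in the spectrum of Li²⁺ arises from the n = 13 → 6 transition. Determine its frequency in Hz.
6.4726e+14 Hz

First, find the transition energy:
E_13 = -13.6057 × 3² / 13² = -0.7245639 eV
E_6 = -13.6057 × 3² / 6² = -3.4014250 eV
|ΔE| = |E_6 - E_13| = 2.6768611 eV

Convert to Joules: E = 2.6768611 eV × (1.602177 × 10⁻¹⁹ J/eV) = 4.288805e-19 J

Using E = hf:
f = E/h = 4.288805e-19 J / (6.62607 × 10⁻³⁴ J·s)
f = 6.4726e+14 Hz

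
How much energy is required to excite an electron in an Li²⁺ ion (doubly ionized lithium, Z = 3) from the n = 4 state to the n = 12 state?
6.802850 eV

The energy levels of a hydrogen-like atom are E_n = -13.6057 Z² eV / n².

Energy at n = 4: E_4 = -13.6057 × 3² / 4² = -7.653206250 eV
Energy at n = 12: E_12 = -13.6057 × 3² / 12² = -0.850356250 eV

The excitation energy is the difference:
ΔE = E_12 - E_4
ΔE = -0.850356250 - (-7.653206250)
ΔE = 6.802850 eV

Since this is positive, energy must be absorbed (photon absorption).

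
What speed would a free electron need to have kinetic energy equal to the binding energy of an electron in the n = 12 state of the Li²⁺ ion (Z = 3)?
5.4692e+05 m/s (or 0.182% of c)

The binding energy at n = 12 for Li²⁺ is:
E_12 = -13.6057 × 3²/12² = -0.85035625 eV
|E_12| = 0.85035625 eV

Convert to Joules:
KE = 0.85035625 eV × (1.602177 × 10⁻¹⁹ J/eV) = 1.362421e-19 J

Using KE = ½mv²:
v = √(2·KE/m_e)
v = √(2 × 1.362421e-19 J / 9.10938 × 10⁻³¹ kg)
v = 5.4692e+05 m/s

This is approximately 0.182% the speed of light.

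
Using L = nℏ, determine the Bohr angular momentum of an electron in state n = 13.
1.371e-33 J·s (or 13ℏ)

In the Bohr model, angular momentum is quantized:
L = nℏ

where ℏ = h/(2π) = 1.05457e-34 J·s

For n = 13:
L = 13 × 1.05457e-34 J·s
L = 1.371e-33 J·s

This can also be written as L = 13ℏ.
The angular momentum is an integer multiple of the reduced Planck constant.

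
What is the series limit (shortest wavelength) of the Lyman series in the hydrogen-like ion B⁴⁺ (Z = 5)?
3.65 nm

The series limit corresponds to the transition from n = ∞ to n = 1.
This is the highest energy (shortest wavelength) transition in the Lyman series.

E_∞ = 0 eV
E_1 = -13.6057 × 5² / 1² = -340.1425 eV

Energy at series limit:
ΔE = E_∞ - E_1 = 0 - (-340.1425) = 340.1425 eV
λ = hc/E = 1239.84 eV·nm / 340.1425 eV = 3.65 nm

This energy equals the ionization energy from the n = 1 state of B⁴⁺.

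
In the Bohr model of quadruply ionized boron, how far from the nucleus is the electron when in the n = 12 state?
1.5240 nm (or 15.2403 Å)

The Bohr radius formula is:
r_n = n² a₀ / Z

where a₀ = 0.0529177 nm is the Bohr radius.

For B⁴⁺ (Z = 5) at n = 12:
r_12 = 12² × 0.0529177 nm / 5
r_12 = 144 × 0.0529177 nm / 5
r_12 = 7.62015 nm / 5
r_12 = 1.5240 nm

The electron orbits at approximately 1.5240 nm from the nucleus.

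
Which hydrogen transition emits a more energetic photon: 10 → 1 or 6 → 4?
10 → 1

Calculate the energy for each transition:

Transition 10 → 1:
ΔE₁ = |E_1 - E_10| = |-13.6057/1² - (-13.6057/10²)|
ΔE₁ = |-13.60570000000 - (-0.13605700000)| = 13.46964300 eV

Transition 6 → 4:
ΔE₂ = |E_4 - E_6| = |-13.6057/4² - (-13.6057/6²)|
ΔE₂ = |-0.85035625000 - (-0.37793611111)| = 0.47242014 eV

Since 13.46964300 eV > 0.47242014 eV, the transition 10 → 1 emits the more energetic photon.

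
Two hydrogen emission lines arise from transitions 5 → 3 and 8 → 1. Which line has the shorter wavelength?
8 → 1

Calculate the energy for each transition:

Transition 5 → 3:
ΔE₁ = |E_3 - E_5| = |-13.6057/3² - (-13.6057/5²)|
ΔE₁ = |-1.51174444 - (-0.54422800)| = 0.96752 eV

Transition 8 → 1:
ΔE₂ = |E_1 - E_8| = |-13.6057/1² - (-13.6057/8²)|
ΔE₂ = |-13.60570000 - (-0.21258906)| = 13.39311 eV

Since 13.39311 eV > 0.96752 eV, the transition 8 → 1 emits the more energetic photon.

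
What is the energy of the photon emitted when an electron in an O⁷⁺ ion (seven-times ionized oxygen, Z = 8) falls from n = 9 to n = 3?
86.00 eV

The energy levels are E_n = -13.6057 Z² eV / n².

Energy at n = 9: E_9 = -13.6057 × 8² / 9² = -10.75018 eV
Energy at n = 3: E_3 = -13.6057 × 8² / 3² = -96.75164 eV

For emission (electron falling to lower state), the photon energy is:
E_photon = E_9 - E_3 = |-10.75018 - (-96.75164)|
E_photon = 86.00 eV

This energy is carried away by the emitted photon.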